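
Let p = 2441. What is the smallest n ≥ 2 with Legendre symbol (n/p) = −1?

(2/2441) = +1, so 2 is a residue.
(3/2441) = −1, so 3 is the smallest positive non-residue mod 2441.

3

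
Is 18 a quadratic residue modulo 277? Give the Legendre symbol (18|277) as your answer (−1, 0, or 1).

-1

Pull out 2: since 277 ≡ 5 (mod 8), (2/277) = -1.
Reciprocity: 9 ≡ 1 and 277 ≡ 1 (mod 4), so (9/277) = +(277/9).
Reduce top mod 9: now compute (7/9).
Reciprocity: 7 ≡ 3 and 9 ≡ 1 (mod 4), so (7/9) = +(9/7).
Reduce top mod 7: now compute (2/7).
Pull out 2: since 7 ≡ 7 (mod 8), (2/7) = +1.
Reached (1/7) = 1. Collecting the sign flips along the way, the symbol is -1.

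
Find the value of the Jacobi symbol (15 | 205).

0

Reciprocity: 15 ≡ 3 and 205 ≡ 1 (mod 4), so (15/205) = +(205/15).
Reduce top mod 15: now compute (10/15).
Pull out 2: since 15 ≡ 7 (mod 8), (2/15) = +1.
Reciprocity: 5 ≡ 1 and 15 ≡ 3 (mod 4), so (5/15) = +(15/5).
Reduce top mod 5: now compute (0/5).
Top reduces to 0: gcd > 1, so the symbol is 0.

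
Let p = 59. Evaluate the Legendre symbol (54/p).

-1

Euler's criterion: (54/59) ≡ 54^29 (mod 59).
54^2 ≡ 25 (mod 59)
54^4 ≡ 35 (mod 59)
54^8 ≡ 45 (mod 59)
54^16 ≡ 19 (mod 59)
54^29 = 54^(16+8+4+1) ≡ 58 (mod 59).
Result is 58 ≡ −1, so (54/59) = −1.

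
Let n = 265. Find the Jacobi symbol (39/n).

-1

Reciprocity: 39 ≡ 3 and 265 ≡ 1 (mod 4), so (39/265) = +(265/39).
Reduce top mod 39: now compute (31/39).
Reciprocity: 31 ≡ 3 and 39 ≡ 3 (mod 4), so (31/39) = −(39/31).
Reduce top mod 31: now compute (8/31).
Pull out 2^3: since 31 ≡ 7 (mod 8), (2/31) = +1, so (2/31)^3 = +1.
Reached (1/31) = 1. Collecting the sign flips along the way, the symbol is -1.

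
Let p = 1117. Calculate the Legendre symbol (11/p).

-1

Reciprocity: 11 ≡ 3 and 1117 ≡ 1 (mod 4), so (11/1117) = +(1117/11).
Reduce top mod 11: now compute (6/11).
Pull out 2: since 11 ≡ 3 (mod 8), (2/11) = -1.
Reciprocity: 3 ≡ 3 and 11 ≡ 3 (mod 4), so (3/11) = −(11/3).
Reduce top mod 3: now compute (2/3).
Pull out 2: since 3 ≡ 3 (mod 8), (2/3) = -1.
Reached (1/3) = 1. Collecting the sign flips along the way, the symbol is -1.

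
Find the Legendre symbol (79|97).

1

Euler's criterion: (79/97) ≡ 79^48 (mod 97).
79^2 ≡ 33 (mod 97)
79^4 ≡ 22 (mod 97)
79^8 ≡ 96 (mod 97)
79^16 ≡ 1 (mod 97)
79^32 ≡ 1 (mod 97)
79^48 = 79^(32+16) ≡ 1 (mod 97).
Result is 1, so (79/97) = 1.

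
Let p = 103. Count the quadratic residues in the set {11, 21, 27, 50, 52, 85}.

(11/103) = -1 → non-residue.
(21/103) = -1 → non-residue.
(27/103) = -1 → non-residue.
(50/103) = +1 → QR.
(52/103) = +1 → QR.
(85/103) = -1 → non-residue.
Total quadratic residues among the 6: 2.

2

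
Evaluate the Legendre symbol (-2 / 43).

1

Euler's criterion: (-2/43) ≡ 41^21 (mod 43).
41^2 ≡ 4 (mod 43)
41^4 ≡ 16 (mod 43)
41^8 ≡ 41 (mod 43)
41^16 ≡ 4 (mod 43)
41^21 = 41^(16+4+1) ≡ 1 (mod 43).
Result is 1, so (-2/43) = 1.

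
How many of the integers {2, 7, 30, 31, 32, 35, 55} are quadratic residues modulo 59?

(2/59) = -1 → non-residue.
(7/59) = +1 → QR.
(30/59) = -1 → non-residue.
(31/59) = -1 → non-residue.
(32/59) = -1 → non-residue.
(35/59) = +1 → QR.
(55/59) = -1 → non-residue.
Total quadratic residues among the 7: 2.

2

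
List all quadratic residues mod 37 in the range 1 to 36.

Square k = 1,…,18 (k and 37−k give the same square):
1²=1, 2²=4, 3²=9, 4²=16, 5²=25, 6²=36, 7²≡12, 8²≡27, 9²≡7, 10²≡26, 11²≡10, 12²≡33, 13²≡21, 14²≡11, 15²≡3, 16²≡34, 17²≡30, 18²≡28 (mod 37).
So the quadratic residues mod 37 are {1, 3, 4, 7, 9, 10, 11, 12, 16, 21, 25, 26, 27, 28, 30, 33, 34, 36}.

1, 3, 4, 7, 9, 10, 11, 12, 16, 21, 25, 26, 27, 28, 30, 33, 34, 36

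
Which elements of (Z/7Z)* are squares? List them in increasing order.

Square k = 1,…,3 (k and 7−k give the same square):
1²=1, 2²=4, 3²≡2 (mod 7).
So the quadratic residues mod 7 are {1, 2, 4}.

1,2,4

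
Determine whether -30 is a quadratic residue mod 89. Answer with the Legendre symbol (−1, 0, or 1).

First reduce: -30 ≡ 59 (mod 89).
Reciprocity: 59 ≡ 3 and 89 ≡ 1 (mod 4), so (59/89) = +(89/59).
Reduce top mod 59: now compute (30/59).
Pull out 2: since 59 ≡ 3 (mod 8), (2/59) = -1.
Reciprocity: 15 ≡ 3 and 59 ≡ 3 (mod 4), so (15/59) = −(59/15).
Reduce top mod 15: now compute (14/15).
Pull out 2: since 15 ≡ 7 (mod 8), (2/15) = +1.
Reciprocity: 7 ≡ 3 and 15 ≡ 3 (mod 4), so (7/15) = −(15/7).
Reduce top mod 7: now compute (1/7).
Reached (1/7) = 1. Collecting the sign flips along the way, the symbol is -1.

-1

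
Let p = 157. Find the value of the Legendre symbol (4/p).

Euler's criterion: (4/157) ≡ 4^78 (mod 157).
4^2 ≡ 16 (mod 157)
4^4 ≡ 99 (mod 157)
4^8 ≡ 67 (mod 157)
4^16 ≡ 93 (mod 157)
4^32 ≡ 14 (mod 157)
4^64 ≡ 39 (mod 157)
4^78 = 4^(64+8+4+2) ≡ 1 (mod 157).
Result is 1, so (4/157) = 1.

1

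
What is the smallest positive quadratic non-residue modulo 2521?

(2/2521) = +1, so 2 is a residue.
(3/2521) = +1, so 3 is a residue.
(4/2521) = +1, so 4 is a residue.
(5/2521) = +1, so 5 is a residue.
(6/2521) = +1, so 6 is a residue.
(7/2521) = +1, so 7 is a residue.
(8/2521) = +1, so 8 is a residue.
(9/2521) = +1, so 9 is a residue.
(10/2521) = +1, so 10 is a residue.
(11/2521) = −1, so 11 is the smallest positive non-residue mod 2521.

11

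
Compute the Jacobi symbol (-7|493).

First reduce: -7 ≡ 486 (mod 493).
Pull out 2: since 493 ≡ 5 (mod 8), (2/493) = -1.
Reciprocity: 243 ≡ 3 and 493 ≡ 1 (mod 4), so (243/493) = +(493/243).
Reduce top mod 243: now compute (7/243).
Reciprocity: 7 ≡ 3 and 243 ≡ 3 (mod 4), so (7/243) = −(243/7).
Reduce top mod 7: now compute (5/7).
Reciprocity: 5 ≡ 1 and 7 ≡ 3 (mod 4), so (5/7) = +(7/5).
Reduce top mod 5: now compute (2/5).
Pull out 2: since 5 ≡ 5 (mod 8), (2/5) = -1.
Reached (1/5) = 1. Collecting the sign flips along the way, the symbol is -1.

-1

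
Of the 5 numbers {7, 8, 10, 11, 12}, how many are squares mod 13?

(7/13) = -1 → non-residue.
(8/13) = -1 → non-residue.
(10/13) = +1 → QR.
(11/13) = -1 → non-residue.
(12/13) = +1 → QR.
Total quadratic residues among the 5: 2.

2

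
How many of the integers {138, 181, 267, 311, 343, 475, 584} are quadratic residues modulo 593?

(138/593) = -1 → non-residue.
(181/593) = -1 → non-residue.
(267/593) = +1 → QR.
(311/593) = +1 → QR.
(343/593) = -1 → non-residue.
(475/593) = +1 → QR.
(584/593) = +1 → QR.
Total quadratic residues among the 7: 4.

4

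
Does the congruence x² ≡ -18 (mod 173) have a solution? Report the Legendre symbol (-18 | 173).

-1

First reduce: -18 ≡ 155 (mod 173).
Reciprocity: 155 ≡ 3 and 173 ≡ 1 (mod 4), so (155/173) = +(173/155).
Reduce top mod 155: now compute (18/155).
Pull out 2: since 155 ≡ 3 (mod 8), (2/155) = -1.
Reciprocity: 9 ≡ 1 and 155 ≡ 3 (mod 4), so (9/155) = +(155/9).
Reduce top mod 9: now compute (2/9).
Pull out 2: since 9 ≡ 1 (mod 8), (2/9) = +1.
Reached (1/9) = 1. Collecting the sign flips along the way, the symbol is -1.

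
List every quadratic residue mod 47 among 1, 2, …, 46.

1,2,3,4,6,7,8,9,12,14,16,17,18,21,24,25,27,28,32,34,36,37,42

Square k = 1,…,23 (k and 47−k give the same square):
1²=1, 2²=4, 3²=9, 4²=16, 5²=25, 6²=36, 7²≡2, 8²≡17, 9²≡34, 10²≡6, 11²≡27, 12²≡3, 13²≡28, 14²≡8, 15²≡37, 16²≡21, 17²≡7, 18²≡42, 19²≡32, 20²≡24, 21²≡18, 22²≡14, 23²≡12 (mod 47).
So the quadratic residues mod 47 are {1, 2, 3, 4, 6, 7, 8, 9, 12, 14, 16, 17, 18, 21, 24, 25, 27, 28, 32, 34, 36, 37, 42}.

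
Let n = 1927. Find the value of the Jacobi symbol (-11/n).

-1

First reduce: -11 ≡ 1916 (mod 1927).
Pull out 2^2: since 1927 ≡ 7 (mod 8), (2/1927) = +1, so (2/1927)^2 = +1.
Reciprocity: 479 ≡ 3 and 1927 ≡ 3 (mod 4), so (479/1927) = −(1927/479).
Reduce top mod 479: now compute (11/479).
Reciprocity: 11 ≡ 3 and 479 ≡ 3 (mod 4), so (11/479) = −(479/11).
Reduce top mod 11: now compute (6/11).
Pull out 2: since 11 ≡ 3 (mod 8), (2/11) = -1.
Reciprocity: 3 ≡ 3 and 11 ≡ 3 (mod 4), so (3/11) = −(11/3).
Reduce top mod 3: now compute (2/3).
Pull out 2: since 3 ≡ 3 (mod 8), (2/3) = -1.
Reached (1/3) = 1. Collecting the sign flips along the way, the symbol is -1.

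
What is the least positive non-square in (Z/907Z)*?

2

(2/907) = −1, so 2 is the smallest positive non-residue mod 907.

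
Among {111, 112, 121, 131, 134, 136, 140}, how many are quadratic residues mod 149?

(111/149) = -1 → non-residue.
(112/149) = +1 → QR.
(121/149) = +1 → QR.
(131/149) = -1 → non-residue.
(134/149) = -1 → non-residue.
(136/149) = -1 → non-residue.
(140/149) = +1 → QR.
Total quadratic residues among the 7: 3.

3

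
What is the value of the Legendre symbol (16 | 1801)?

Pull out 2^4: since 1801 ≡ 1 (mod 8), (2/1801) = +1, so (2/1801)^4 = +1.
Reached (1/1801) = 1. Collecting the sign flips along the way, the symbol is +1.

1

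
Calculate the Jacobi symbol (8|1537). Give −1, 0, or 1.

Pull out 2^3: since 1537 ≡ 1 (mod 8), (2/1537) = +1, so (2/1537)^3 = +1.
Reached (1/1537) = 1. Collecting the sign flips along the way, the symbol is +1.

1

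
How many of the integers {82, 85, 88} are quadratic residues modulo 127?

(82/127) = +1 → QR.
(85/127) = -1 → non-residue.
(88/127) = +1 → QR.
Total quadratic residues among the 3: 2.

2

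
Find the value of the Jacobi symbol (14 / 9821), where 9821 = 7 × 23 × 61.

Pull out 2: since 9821 ≡ 5 (mod 8), (2/9821) = -1.
Reciprocity: 7 ≡ 3 and 9821 ≡ 1 (mod 4), so (7/9821) = +(9821/7).
Reduce top mod 7: now compute (0/7).
Top reduces to 0: gcd > 1, so the symbol is 0.

0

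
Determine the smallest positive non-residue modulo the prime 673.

(2/673) = +1, so 2 is a residue.
(3/673) = +1, so 3 is a residue.
(4/673) = +1, so 4 is a residue.
(5/673) = −1, so 5 is the smallest positive non-residue mod 673.

5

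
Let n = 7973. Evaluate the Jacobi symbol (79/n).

1

Reciprocity: 79 ≡ 3 and 7973 ≡ 1 (mod 4), so (79/7973) = +(7973/79).
Reduce top mod 79: now compute (73/79).
Reciprocity: 73 ≡ 1 and 79 ≡ 3 (mod 4), so (73/79) = +(79/73).
Reduce top mod 73: now compute (6/73).
Pull out 2: since 73 ≡ 1 (mod 8), (2/73) = +1.
Reciprocity: 3 ≡ 3 and 73 ≡ 1 (mod 4), so (3/73) = +(73/3).
Reduce top mod 3: now compute (1/3).
Reached (1/3) = 1. Collecting the sign flips along the way, the symbol is +1.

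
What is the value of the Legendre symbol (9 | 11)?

Euler's criterion: (9/11) ≡ 9^5 (mod 11).
9^2 ≡ 4 (mod 11)
9^4 ≡ 5 (mod 11)
9^5 = 9^(4+1) ≡ 1 (mod 11).
Result is 1, so (9/11) = 1.

1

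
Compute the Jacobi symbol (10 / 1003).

1

Pull out 2: since 1003 ≡ 3 (mod 8), (2/1003) = -1.
Reciprocity: 5 ≡ 1 and 1003 ≡ 3 (mod 4), so (5/1003) = +(1003/5).
Reduce top mod 5: now compute (3/5).
Reciprocity: 3 ≡ 3 and 5 ≡ 1 (mod 4), so (3/5) = +(5/3).
Reduce top mod 3: now compute (2/3).
Pull out 2: since 3 ≡ 3 (mod 8), (2/3) = -1.
Reached (1/3) = 1. Collecting the sign flips along the way, the symbol is +1.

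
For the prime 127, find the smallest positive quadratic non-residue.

(2/127) = +1, so 2 is a residue.
(3/127) = −1, so 3 is the smallest positive non-residue mod 127.

3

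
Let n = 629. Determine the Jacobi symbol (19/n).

-1

Reciprocity: 19 ≡ 3 and 629 ≡ 1 (mod 4), so (19/629) = +(629/19).
Reduce top mod 19: now compute (2/19).
Pull out 2: since 19 ≡ 3 (mod 8), (2/19) = -1.
Reached (1/19) = 1. Collecting the sign flips along the way, the symbol is -1.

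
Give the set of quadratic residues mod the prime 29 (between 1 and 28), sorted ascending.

1,4,5,6,7,9,13,16,20,22,23,24,25,28

Square k = 1,…,14 (k and 29−k give the same square):
1²=1, 2²=4, 3²=9, 4²=16, 5²=25, 6²≡7, 7²≡20, 8²≡6, 9²≡23, 10²≡13, 11²≡5, 12²≡28, 13²≡24, 14²≡22 (mod 29).
So the quadratic residues mod 29 are {1, 4, 5, 6, 7, 9, 13, 16, 20, 22, 23, 24, 25, 28}.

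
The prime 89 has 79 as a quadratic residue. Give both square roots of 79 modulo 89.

41, 48

89 ≡ 1 (mod 4), so we find a root by search.
Trying successive values, 41² = 1681 ≡ 79 (mod 89). The other root is 89 − 41 = 48.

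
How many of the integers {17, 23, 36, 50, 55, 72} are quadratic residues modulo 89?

5

(17/89) = +1 → QR.
(23/89) = -1 → non-residue.
(36/89) = +1 → QR.
(50/89) = +1 → QR.
(55/89) = +1 → QR.
(72/89) = +1 → QR.
Total quadratic residues among the 6: 5.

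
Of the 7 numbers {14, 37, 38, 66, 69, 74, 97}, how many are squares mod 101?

(14/101) = +1 → QR.
(37/101) = +1 → QR.
(38/101) = -1 → non-residue.
(66/101) = -1 → non-residue.
(69/101) = -1 → non-residue.
(74/101) = -1 → non-residue.
(97/101) = +1 → QR.
Total quadratic residues among the 7: 3.

3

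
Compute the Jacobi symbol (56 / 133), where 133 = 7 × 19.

Pull out 2^3: since 133 ≡ 5 (mod 8), (2/133) = -1, so (2/133)^3 = -1.
Reciprocity: 7 ≡ 3 and 133 ≡ 1 (mod 4), so (7/133) = +(133/7).
Reduce top mod 7: now compute (0/7).
Top reduces to 0: gcd > 1, so the symbol is 0.

0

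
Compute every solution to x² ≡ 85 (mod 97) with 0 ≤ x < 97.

45, 52

97 ≡ 1 (mod 4), so we find a root by search.
Trying successive values, 45² = 2025 ≡ 85 (mod 97). The other root is 97 − 45 = 52.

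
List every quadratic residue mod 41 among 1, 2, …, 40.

Square k = 1,…,20 (k and 41−k give the same square):
1²=1, 2²=4, 3²=9, 4²=16, 5²=25, 6²=36, 7²≡8, 8²≡23, 9²≡40, 10²≡18, 11²≡39, 12²≡21, 13²≡5, 14²≡32, 15²≡20, 16²≡10, 17²≡2, 18²≡37, 19²≡33, 20²≡31 (mod 41).
So the quadratic residues mod 41 are {1, 2, 4, 5, 8, 9, 10, 16, 18, 20, 21, 23, 25, 31, 32, 33, 36, 37, 39, 40}.

1 2 4 5 8 9 10 16 18 20 21 23 25 31 32 33 36 37 39 40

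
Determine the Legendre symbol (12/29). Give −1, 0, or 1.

-1

Pull out 2^2: since 29 ≡ 5 (mod 8), (2/29) = -1, so (2/29)^2 = +1.
Reciprocity: 3 ≡ 3 and 29 ≡ 1 (mod 4), so (3/29) = +(29/3).
Reduce top mod 3: now compute (2/3).
Pull out 2: since 3 ≡ 3 (mod 8), (2/3) = -1.
Reached (1/3) = 1. Collecting the sign flips along the way, the symbol is -1.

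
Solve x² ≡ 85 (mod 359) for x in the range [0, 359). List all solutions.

Since 359 ≡ 3 (mod 4), a square root of 85 is 85^((359+1)/4) = 85^90 mod 359.
Repeated squaring: 85^2≡45, 85^4≡230, 85^8≡127, 85^16≡333, 85^32≡317, 85^64≡328 (mod 359).
85^90 = 85^(64+16+8+2) ≡ 320 (mod 359).
Check: 320² = 102400 ≡ 85 (mod 359). The two roots are 39 and 320.

39, 320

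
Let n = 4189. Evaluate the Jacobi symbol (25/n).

Reciprocity: 25 ≡ 1 and 4189 ≡ 1 (mod 4), so (25/4189) = +(4189/25).
Reduce top mod 25: now compute (14/25).
Pull out 2: since 25 ≡ 1 (mod 8), (2/25) = +1.
Reciprocity: 7 ≡ 3 and 25 ≡ 1 (mod 4), so (7/25) = +(25/7).
Reduce top mod 7: now compute (4/7).
Pull out 2^2: since 7 ≡ 7 (mod 8), (2/7) = +1, so (2/7)^2 = +1.
Reached (1/7) = 1. Collecting the sign flips along the way, the symbol is +1.

1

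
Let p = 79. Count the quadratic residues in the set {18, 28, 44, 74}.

(18/79) = +1 → QR.
(28/79) = -1 → non-residue.
(44/79) = +1 → QR.
(74/79) = -1 → non-residue.
Total quadratic residues among the 4: 2.

2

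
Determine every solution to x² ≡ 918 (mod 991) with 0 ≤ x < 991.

444, 547

Since 991 ≡ 3 (mod 4), a square root of 918 is 918^((991+1)/4) = 918^248 mod 991.
Repeated squaring: 918^2≡374, 918^4≡145, 918^8≡214, 918^16≡210, 918^32≡496, 918^64≡248, 918^128≡62 (mod 991).
918^248 = 918^(128+64+32+16+8) ≡ 444 (mod 991).
Check: 444² = 197136 ≡ 918 (mod 991). The two roots are 444 and 547.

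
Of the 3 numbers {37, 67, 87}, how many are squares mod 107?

2

(37/107) = +1 → QR.
(67/107) = -1 → non-residue.
(87/107) = +1 → QR.
Total quadratic residues among the 3: 2.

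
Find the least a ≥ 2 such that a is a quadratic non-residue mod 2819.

2

(2/2819) = −1, so 2 is the smallest positive non-residue mod 2819.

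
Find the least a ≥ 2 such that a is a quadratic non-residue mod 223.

3

(2/223) = +1, so 2 is a residue.
(3/223) = −1, so 3 is the smallest positive non-residue mod 223.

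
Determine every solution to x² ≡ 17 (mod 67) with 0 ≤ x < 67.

Since 67 ≡ 3 (mod 4), a square root of 17 is 17^((67+1)/4) = 17^17 mod 67.
Repeated squaring: 17^2≡21, 17^4≡39, 17^8≡47, 17^16≡65 (mod 67).
17^17 = 17^(16+1) ≡ 33 (mod 67).
Check: 33² = 1089 ≡ 17 (mod 67). The two roots are 33 and 34.

33, 34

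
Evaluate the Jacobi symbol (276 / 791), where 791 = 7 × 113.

Pull out 2^2: since 791 ≡ 7 (mod 8), (2/791) = +1, so (2/791)^2 = +1.
Reciprocity: 69 ≡ 1 and 791 ≡ 3 (mod 4), so (69/791) = +(791/69).
Reduce top mod 69: now compute (32/69).
Pull out 2^5: since 69 ≡ 5 (mod 8), (2/69) = -1, so (2/69)^5 = -1.
Reached (1/69) = 1. Collecting the sign flips along the way, the symbol is -1.

-1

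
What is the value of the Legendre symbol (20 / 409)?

Euler's criterion: (20/409) ≡ 20^204 (mod 409).
20^2 ≡ 400 (mod 409)
20^4 ≡ 81 (mod 409)
20^8 ≡ 17 (mod 409)
20^16 ≡ 289 (mod 409)
20^32 ≡ 85 (mod 409)
20^64 ≡ 272 (mod 409)
20^128 ≡ 364 (mod 409)
20^204 = 20^(128+64+8+4) ≡ 1 (mod 409).
Result is 1, so (20/409) = 1.

1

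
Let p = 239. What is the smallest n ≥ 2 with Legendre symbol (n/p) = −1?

7

(2/239) = +1, so 2 is a residue.
(3/239) = +1, so 3 is a residue.
(4/239) = +1, so 4 is a residue.
(5/239) = +1, so 5 is a residue.
(6/239) = +1, so 6 is a residue.
(7/239) = −1, so 7 is the smallest positive non-residue mod 239.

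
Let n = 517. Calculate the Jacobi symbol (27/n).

1

Reciprocity: 27 ≡ 3 and 517 ≡ 1 (mod 4), so (27/517) = +(517/27).
Reduce top mod 27: now compute (4/27).
Pull out 2^2: since 27 ≡ 3 (mod 8), (2/27) = -1, so (2/27)^2 = +1.
Reached (1/27) = 1. Collecting the sign flips along the way, the symbol is +1.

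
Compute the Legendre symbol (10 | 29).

Euler's criterion: (10/29) ≡ 10^14 (mod 29).
10^2 ≡ 13 (mod 29)
10^4 ≡ 24 (mod 29)
10^8 ≡ 25 (mod 29)
10^14 = 10^(8+4+2) ≡ 28 (mod 29).
Result is 28 ≡ −1, so (10/29) = −1.

-1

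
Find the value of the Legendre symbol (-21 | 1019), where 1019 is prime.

First reduce: -21 ≡ 998 (mod 1019).
Pull out 2: since 1019 ≡ 3 (mod 8), (2/1019) = -1.
Reciprocity: 499 ≡ 3 and 1019 ≡ 3 (mod 4), so (499/1019) = −(1019/499).
Reduce top mod 499: now compute (21/499).
Reciprocity: 21 ≡ 1 and 499 ≡ 3 (mod 4), so (21/499) = +(499/21).
Reduce top mod 21: now compute (16/21).
Pull out 2^4: since 21 ≡ 5 (mod 8), (2/21) = -1, so (2/21)^4 = +1.
Reached (1/21) = 1. Collecting the sign flips along the way, the symbol is +1.

1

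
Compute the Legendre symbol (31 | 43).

1

Reciprocity: 31 ≡ 3 and 43 ≡ 3 (mod 4), so (31/43) = −(43/31).
Reduce top mod 31: now compute (12/31).
Pull out 2^2: since 31 ≡ 7 (mod 8), (2/31) = +1, so (2/31)^2 = +1.
Reciprocity: 3 ≡ 3 and 31 ≡ 3 (mod 4), so (3/31) = −(31/3).
Reduce top mod 3: now compute (1/3).
Reached (1/3) = 1. Collecting the sign flips along the way, the symbol is +1.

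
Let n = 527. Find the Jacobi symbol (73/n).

1

Reciprocity: 73 ≡ 1 and 527 ≡ 3 (mod 4), so (73/527) = +(527/73).
Reduce top mod 73: now compute (16/73).
Pull out 2^4: since 73 ≡ 1 (mod 8), (2/73) = +1, so (2/73)^4 = +1.
Reached (1/73) = 1. Collecting the sign flips along the way, the symbol is +1.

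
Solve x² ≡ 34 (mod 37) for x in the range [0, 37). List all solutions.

16, 21

37 ≡ 1 (mod 4), so we find a root by search.
Trying successive values, 16² = 256 ≡ 34 (mod 37). The other root is 37 − 16 = 21.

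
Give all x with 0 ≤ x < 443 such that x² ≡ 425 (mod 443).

Since 443 ≡ 3 (mod 4), a square root of 425 is 425^((443+1)/4) = 425^111 mod 443.
Repeated squaring: 425^2≡324, 425^4≡428, 425^8≡225, 425^16≡123, 425^32≡67, 425^64≡59 (mod 443).
425^111 = 425^(64+32+8+4+2+1) ≡ 380 (mod 443).
Check: 380² = 144400 ≡ 425 (mod 443). The two roots are 63 and 380.

63, 380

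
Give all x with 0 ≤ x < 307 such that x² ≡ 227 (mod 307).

29, 278

Since 307 ≡ 3 (mod 4), a square root of 227 is 227^((307+1)/4) = 227^77 mod 307.
Repeated squaring: 227^2≡260, 227^4≡60, 227^8≡223, 227^16≡302, 227^32≡25, 227^64≡11 (mod 307).
227^77 = 227^(64+8+4+1) ≡ 278 (mod 307).
Check: 278² = 77284 ≡ 227 (mod 307). The two roots are 29 and 278.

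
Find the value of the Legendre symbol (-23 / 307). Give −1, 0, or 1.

1

First reduce: -23 ≡ 284 (mod 307).
Pull out 2^2: since 307 ≡ 3 (mod 8), (2/307) = -1, so (2/307)^2 = +1.
Reciprocity: 71 ≡ 3 and 307 ≡ 3 (mod 4), so (71/307) = −(307/71).
Reduce top mod 71: now compute (23/71).
Reciprocity: 23 ≡ 3 and 71 ≡ 3 (mod 4), so (23/71) = −(71/23).
Reduce top mod 23: now compute (2/23).
Pull out 2: since 23 ≡ 7 (mod 8), (2/23) = +1.
Reached (1/23) = 1. Collecting the sign flips along the way, the symbol is +1.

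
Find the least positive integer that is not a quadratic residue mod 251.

2

(2/251) = −1, so 2 is the smallest positive non-residue mod 251.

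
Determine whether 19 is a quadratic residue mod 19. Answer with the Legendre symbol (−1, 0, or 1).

First reduce: 19 ≡ 0 (mod 19).
Top reduces to 0: gcd > 1, so the symbol is 0.

0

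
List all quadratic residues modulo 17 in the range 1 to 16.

1 2 4 8 9 13 15 16

Square k = 1,…,8 (k and 17−k give the same square):
1²=1, 2²=4, 3²=9, 4²=16, 5²≡8, 6²≡2, 7²≡15, 8²≡13 (mod 17).
So the quadratic residues mod 17 are {1, 2, 4, 8, 9, 13, 15, 16}.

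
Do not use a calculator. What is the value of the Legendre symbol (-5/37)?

Euler's criterion: (-5/37) ≡ 32^18 (mod 37).
32^2 ≡ 25 (mod 37)
32^4 ≡ 33 (mod 37)
32^8 ≡ 16 (mod 37)
32^16 ≡ 34 (mod 37)
32^18 = 32^(16+2) ≡ 36 (mod 37).
Result is 36 ≡ −1, so (-5/37) = −1.

-1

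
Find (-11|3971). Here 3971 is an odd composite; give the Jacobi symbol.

0

First reduce: -11 ≡ 3960 (mod 3971).
Pull out 2^3: since 3971 ≡ 3 (mod 8), (2/3971) = -1, so (2/3971)^3 = -1.
Reciprocity: 495 ≡ 3 and 3971 ≡ 3 (mod 4), so (495/3971) = −(3971/495).
Reduce top mod 495: now compute (11/495).
Reciprocity: 11 ≡ 3 and 495 ≡ 3 (mod 4), so (11/495) = −(495/11).
Reduce top mod 11: now compute (0/11).
Top reduces to 0: gcd > 1, so the symbol is 0.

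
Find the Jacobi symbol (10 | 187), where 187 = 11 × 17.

1

Pull out 2: since 187 ≡ 3 (mod 8), (2/187) = -1.
Reciprocity: 5 ≡ 1 and 187 ≡ 3 (mod 4), so (5/187) = +(187/5).
Reduce top mod 5: now compute (2/5).
Pull out 2: since 5 ≡ 5 (mod 8), (2/5) = -1.
Reached (1/5) = 1. Collecting the sign flips along the way, the symbol is +1.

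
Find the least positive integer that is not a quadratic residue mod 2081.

3

(2/2081) = +1, so 2 is a residue.
(3/2081) = −1, so 3 is the smallest positive non-residue mod 2081.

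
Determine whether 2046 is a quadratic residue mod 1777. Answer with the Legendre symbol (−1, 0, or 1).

-1

First reduce: 2046 ≡ 269 (mod 1777).
Reciprocity: 269 ≡ 1 and 1777 ≡ 1 (mod 4), so (269/1777) = +(1777/269).
Reduce top mod 269: now compute (163/269).
Reciprocity: 163 ≡ 3 and 269 ≡ 1 (mod 4), so (163/269) = +(269/163).
Reduce top mod 163: now compute (106/163).
Pull out 2: since 163 ≡ 3 (mod 8), (2/163) = -1.
Reciprocity: 53 ≡ 1 and 163 ≡ 3 (mod 4), so (53/163) = +(163/53).
Reduce top mod 53: now compute (4/53).
Pull out 2^2: since 53 ≡ 5 (mod 8), (2/53) = -1, so (2/53)^2 = +1.
Reached (1/53) = 1. Collecting the sign flips along the way, the symbol is -1.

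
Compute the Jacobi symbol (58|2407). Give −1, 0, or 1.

0

Pull out 2: since 2407 ≡ 7 (mod 8), (2/2407) = +1.
Reciprocity: 29 ≡ 1 and 2407 ≡ 3 (mod 4), so (29/2407) = +(2407/29).
Reduce top mod 29: now compute (0/29).
Top reduces to 0: gcd > 1, so the symbol is 0.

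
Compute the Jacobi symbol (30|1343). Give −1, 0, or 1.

-1

Pull out 2: since 1343 ≡ 7 (mod 8), (2/1343) = +1.
Reciprocity: 15 ≡ 3 and 1343 ≡ 3 (mod 4), so (15/1343) = −(1343/15).
Reduce top mod 15: now compute (8/15).
Pull out 2^3: since 15 ≡ 7 (mod 8), (2/15) = +1, so (2/15)^3 = +1.
Reached (1/15) = 1. Collecting the sign flips along the way, the symbol is -1.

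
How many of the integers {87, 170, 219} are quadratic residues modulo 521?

(87/521) = -1 → non-residue.
(170/521) = -1 → non-residue.
(219/521) = +1 → QR.
Total quadratic residues among the 3: 1.

1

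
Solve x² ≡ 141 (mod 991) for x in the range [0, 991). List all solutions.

Since 991 ≡ 3 (mod 4), a square root of 141 is 141^((991+1)/4) = 141^248 mod 991.
Repeated squaring: 141^2≡61, 141^4≡748, 141^8≡580, 141^16≡451, 141^32≡246, 141^64≡65, 141^128≡261 (mod 991).
141^248 = 141^(128+64+32+16+8) ≡ 167 (mod 991).
Check: 167² = 27889 ≡ 141 (mod 991). The two roots are 167 and 824.

167, 824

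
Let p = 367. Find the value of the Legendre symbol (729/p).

First reduce: 729 ≡ 362 (mod 367).
Pull out 2: since 367 ≡ 7 (mod 8), (2/367) = +1.
Reciprocity: 181 ≡ 1 and 367 ≡ 3 (mod 4), so (181/367) = +(367/181).
Reduce top mod 181: now compute (5/181).
Reciprocity: 5 ≡ 1 and 181 ≡ 1 (mod 4), so (5/181) = +(181/5).
Reduce top mod 5: now compute (1/5).
Reached (1/5) = 1. Collecting the sign flips along the way, the symbol is +1.

1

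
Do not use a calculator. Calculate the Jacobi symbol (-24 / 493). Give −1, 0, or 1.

-1

First reduce: -24 ≡ 469 (mod 493).
Reciprocity: 469 ≡ 1 and 493 ≡ 1 (mod 4), so (469/493) = +(493/469).
Reduce top mod 469: now compute (24/469).
Pull out 2^3: since 469 ≡ 5 (mod 8), (2/469) = -1, so (2/469)^3 = -1.
Reciprocity: 3 ≡ 3 and 469 ≡ 1 (mod 4), so (3/469) = +(469/3).
Reduce top mod 3: now compute (1/3).
Reached (1/3) = 1. Collecting the sign flips along the way, the symbol is -1.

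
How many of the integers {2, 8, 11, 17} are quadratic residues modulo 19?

(2/19) = -1 → non-residue.
(8/19) = -1 → non-residue.
(11/19) = +1 → QR.
(17/19) = +1 → QR.
Total quadratic residues among the 4: 2.

2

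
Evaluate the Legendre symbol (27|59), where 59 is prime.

1

Reciprocity: 27 ≡ 3 and 59 ≡ 3 (mod 4), so (27/59) = −(59/27).
Reduce top mod 27: now compute (5/27).
Reciprocity: 5 ≡ 1 and 27 ≡ 3 (mod 4), so (5/27) = +(27/5).
Reduce top mod 5: now compute (2/5).
Pull out 2: since 5 ≡ 5 (mod 8), (2/5) = -1.
Reached (1/5) = 1. Collecting the sign flips along the way, the symbol is +1.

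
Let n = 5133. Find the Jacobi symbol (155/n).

-1

Reciprocity: 155 ≡ 3 and 5133 ≡ 1 (mod 4), so (155/5133) = +(5133/155).
Reduce top mod 155: now compute (18/155).
Pull out 2: since 155 ≡ 3 (mod 8), (2/155) = -1.
Reciprocity: 9 ≡ 1 and 155 ≡ 3 (mod 4), so (9/155) = +(155/9).
Reduce top mod 9: now compute (2/9).
Pull out 2: since 9 ≡ 1 (mod 8), (2/9) = +1.
Reached (1/9) = 1. Collecting the sign flips along the way, the symbol is -1.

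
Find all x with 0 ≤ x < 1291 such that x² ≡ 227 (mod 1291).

53, 1238

Since 1291 ≡ 3 (mod 4), a square root of 227 is 227^((1291+1)/4) = 227^323 mod 1291.
Repeated squaring: 227^2≡1180, 227^4≡702, 227^8≡933, 227^16≡355, 227^32≡798, 227^64≡341, 227^128≡91, 227^256≡535 (mod 1291).
227^323 = 227^(256+64+2+1) ≡ 1238 (mod 1291).
Check: 1238² = 1532644 ≡ 227 (mod 1291). The two roots are 53 and 1238.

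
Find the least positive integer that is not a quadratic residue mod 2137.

5

(2/2137) = +1, so 2 is a residue.
(3/2137) = +1, so 3 is a residue.
(4/2137) = +1, so 4 is a residue.
(5/2137) = −1, so 5 is the smallest positive non-residue mod 2137.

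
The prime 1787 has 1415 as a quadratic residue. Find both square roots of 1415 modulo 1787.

Since 1787 ≡ 3 (mod 4), a square root of 1415 is 1415^((1787+1)/4) = 1415^447 mod 1787.
Repeated squaring: 1415^2≡785, 1415^4≡1497, 1415^8≡111, 1415^16≡1599, 1415^32≡1391, 1415^64≡1347, 1415^128≡604, 1415^256≡268 (mod 1787).
1415^447 = 1415^(256+128+32+16+8+4+2+1) ≡ 118 (mod 1787).
Check: 118² = 13924 ≡ 1415 (mod 1787). The two roots are 118 and 1669.

118, 1669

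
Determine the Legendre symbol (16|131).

Pull out 2^4: since 131 ≡ 3 (mod 8), (2/131) = -1, so (2/131)^4 = +1.
Reached (1/131) = 1. Collecting the sign flips along the way, the symbol is +1.

1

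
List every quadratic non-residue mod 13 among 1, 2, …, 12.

Square k = 1,…,6 (k and 13−k give the same square):
1²=1, 2²=4, 3²=9, 4²≡3, 5²≡12, 6²≡10 (mod 13).
The residues are {1, 3, 4, 9, 10, 12}; the non-residues are the remaining 6 nonzero classes.

2, 5, 6, 7, 8, 11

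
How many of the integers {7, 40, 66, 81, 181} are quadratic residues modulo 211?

2

(7/211) = -1 → non-residue.
(40/211) = -1 → non-residue.
(66/211) = +1 → QR.
(81/211) = +1 → QR.
(181/211) = -1 → non-residue.
Total quadratic residues among the 5: 2.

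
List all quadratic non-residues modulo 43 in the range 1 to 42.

Square k = 1,…,21 (k and 43−k give the same square):
1²=1, 2²=4, 3²=9, 4²=16, 5²=25, 6²=36, 7²≡6, 8²≡21, 9²≡38, 10²≡14, 11²≡35, 12²≡15, 13²≡40, 14²≡24, 15²≡10, 16²≡41, 17²≡31, 18²≡23, 19²≡17, 20²≡13, 21²≡11 (mod 43).
The residues are {1, 4, 6, 9, 10, 11, 13, 14, 15, 16, 17, 21, 23, 24, 25, 31, 35, 36, 38, 40, 41}; the non-residues are the remaining 21 nonzero classes.

2, 3, 5, 7, 8, 12, 18, 19, 20, 22, 26, 27, 28, 29, 30, 32, 33, 34, 37, 39, 42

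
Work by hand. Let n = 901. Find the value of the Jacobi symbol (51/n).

Reciprocity: 51 ≡ 3 and 901 ≡ 1 (mod 4), so (51/901) = +(901/51).
Reduce top mod 51: now compute (34/51).
Pull out 2: since 51 ≡ 3 (mod 8), (2/51) = -1.
Reciprocity: 17 ≡ 1 and 51 ≡ 3 (mod 4), so (17/51) = +(51/17).
Reduce top mod 17: now compute (0/17).
Top reduces to 0: gcd > 1, so the symbol is 0.

0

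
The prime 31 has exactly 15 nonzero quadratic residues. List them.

1,2,4,5,7,8,9,10,14,16,18,19,20,25,28

Square k = 1,…,15 (k and 31−k give the same square):
1²=1, 2²=4, 3²=9, 4²=16, 5²=25, 6²≡5, 7²≡18, 8²≡2, 9²≡19, 10²≡7, 11²≡28, 12²≡20, 13²≡14, 14²≡10, 15²≡8 (mod 31).
So the quadratic residues mod 31 are {1, 2, 4, 5, 7, 8, 9, 10, 14, 16, 18, 19, 20, 25, 28}.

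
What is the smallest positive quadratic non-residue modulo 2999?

17

(2/2999) = +1, so 2 is a residue.
(3/2999) = +1, so 3 is a residue.
(4/2999) = +1, so 4 is a residue.
(5/2999) = +1, so 5 is a residue.
(6/2999) = +1, so 6 is a residue.
(7/2999) = +1, so 7 is a residue.
(8/2999) = +1, so 8 is a residue.
(9/2999) = +1, so 9 is a residue.
(10/2999) = +1, so 10 is a residue.
(11/2999) = +1, so 11 is a residue.
(12/2999) = +1, so 12 is a residue.
(13/2999) = +1, so 13 is a residue.
(14/2999) = +1, so 14 is a residue.
(15/2999) = +1, so 15 is a residue.
(16/2999) = +1, so 16 is a residue.
(17/2999) = −1, so 17 is the smallest positive non-residue mod 2999.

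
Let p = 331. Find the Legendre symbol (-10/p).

1

Euler's criterion: (-10/331) ≡ 321^165 (mod 331).
321^2 ≡ 100 (mod 331)
321^4 ≡ 70 (mod 331)
321^8 ≡ 266 (mod 331)
321^16 ≡ 253 (mod 331)
321^32 ≡ 126 (mod 331)
321^64 ≡ 319 (mod 331)
321^128 ≡ 144 (mod 331)
321^165 = 321^(128+32+4+1) ≡ 1 (mod 331).
Result is 1, so (-10/331) = 1.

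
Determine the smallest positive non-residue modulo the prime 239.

(2/239) = +1, so 2 is a residue.
(3/239) = +1, so 3 is a residue.
(4/239) = +1, so 4 is a residue.
(5/239) = +1, so 5 is a residue.
(6/239) = +1, so 6 is a residue.
(7/239) = −1, so 7 is the smallest positive non-residue mod 239.

7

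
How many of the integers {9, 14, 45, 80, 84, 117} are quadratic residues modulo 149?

(9/149) = +1 → QR.
(14/149) = -1 → non-residue.
(45/149) = +1 → QR.
(80/149) = +1 → QR.
(84/149) = -1 → non-residue.
(117/149) = -1 → non-residue.
Total quadratic residues among the 6: 3.

3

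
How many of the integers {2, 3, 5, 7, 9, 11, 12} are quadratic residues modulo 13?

3

(2/13) = -1 → non-residue.
(3/13) = +1 → QR.
(5/13) = -1 → non-residue.
(7/13) = -1 → non-residue.
(9/13) = +1 → QR.
(11/13) = -1 → non-residue.
(12/13) = +1 → QR.
Total quadratic residues among the 7: 3.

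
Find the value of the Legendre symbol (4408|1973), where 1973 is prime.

-1

First reduce: 4408 ≡ 462 (mod 1973).
Pull out 2: since 1973 ≡ 5 (mod 8), (2/1973) = -1.
Reciprocity: 231 ≡ 3 and 1973 ≡ 1 (mod 4), so (231/1973) = +(1973/231).
Reduce top mod 231: now compute (125/231).
Reciprocity: 125 ≡ 1 and 231 ≡ 3 (mod 4), so (125/231) = +(231/125).
Reduce top mod 125: now compute (106/125).
Pull out 2: since 125 ≡ 5 (mod 8), (2/125) = -1.
Reciprocity: 53 ≡ 1 and 125 ≡ 1 (mod 4), so (53/125) = +(125/53).
Reduce top mod 53: now compute (19/53).
Reciprocity: 19 ≡ 3 and 53 ≡ 1 (mod 4), so (19/53) = +(53/19).
Reduce top mod 19: now compute (15/19).
Reciprocity: 15 ≡ 3 and 19 ≡ 3 (mod 4), so (15/19) = −(19/15).
Reduce top mod 15: now compute (4/15).
Pull out 2^2: since 15 ≡ 7 (mod 8), (2/15) = +1, so (2/15)^2 = +1.
Reached (1/15) = 1. Collecting the sign flips along the way, the symbol is -1.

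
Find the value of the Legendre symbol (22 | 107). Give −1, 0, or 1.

Euler's criterion: (22/107) ≡ 22^53 (mod 107).
22^2 ≡ 56 (mod 107)
22^4 ≡ 33 (mod 107)
22^8 ≡ 19 (mod 107)
22^16 ≡ 40 (mod 107)
22^32 ≡ 102 (mod 107)
22^53 = 22^(32+16+4+1) ≡ 106 (mod 107).
Result is 106 ≡ −1, so (22/107) = −1.

-1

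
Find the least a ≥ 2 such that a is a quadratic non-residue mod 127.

3

(2/127) = +1, so 2 is a residue.
(3/127) = −1, so 3 is the smallest positive non-residue mod 127.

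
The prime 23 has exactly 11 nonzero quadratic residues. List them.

Square k = 1,…,11 (k and 23−k give the same square):
1²=1, 2²=4, 3²=9, 4²=16, 5²≡2, 6²≡13, 7²≡3, 8²≡18, 9²≡12, 10²≡8, 11²≡6 (mod 23).
So the quadratic residues mod 23 are {1, 2, 3, 4, 6, 8, 9, 12, 13, 16, 18}.

1 2 3 4 6 8 9 12 13 16 18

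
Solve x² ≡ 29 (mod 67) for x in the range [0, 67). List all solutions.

Since 67 ≡ 3 (mod 4), a square root of 29 is 29^((67+1)/4) = 29^17 mod 67.
Repeated squaring: 29^2≡37, 29^4≡29, 29^8≡37, 29^16≡29 (mod 67).
29^17 = 29^(16+1) ≡ 37 (mod 67).
Check: 37² = 1369 ≡ 29 (mod 67). The two roots are 30 and 37.

30, 37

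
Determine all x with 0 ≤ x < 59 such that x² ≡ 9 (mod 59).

3, 56

Since 59 ≡ 3 (mod 4), a square root of 9 is 9^((59+1)/4) = 9^15 mod 59.
Repeated squaring: 9^2≡22, 9^4≡12, 9^8≡26 (mod 59).
9^15 = 9^(8+4+2+1) ≡ 3 (mod 59).
Check: 3² = 9 ≡ 9 (mod 59). The two roots are 3 and 56.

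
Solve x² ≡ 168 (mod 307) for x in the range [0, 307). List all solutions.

33, 274

Since 307 ≡ 3 (mod 4), a square root of 168 is 168^((307+1)/4) = 168^77 mod 307.
Repeated squaring: 168^2≡287, 168^4≡93, 168^8≡53, 168^16≡46, 168^32≡274, 168^64≡168 (mod 307).
168^77 = 168^(64+8+4+1) ≡ 274 (mod 307).
Check: 274² = 75076 ≡ 168 (mod 307). The two roots are 33 and 274.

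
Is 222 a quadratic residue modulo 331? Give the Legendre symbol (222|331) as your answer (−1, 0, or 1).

-1

Pull out 2: since 331 ≡ 3 (mod 8), (2/331) = -1.
Reciprocity: 111 ≡ 3 and 331 ≡ 3 (mod 4), so (111/331) = −(331/111).
Reduce top mod 111: now compute (109/111).
Reciprocity: 109 ≡ 1 and 111 ≡ 3 (mod 4), so (109/111) = +(111/109).
Reduce top mod 109: now compute (2/109).
Pull out 2: since 109 ≡ 5 (mod 8), (2/109) = -1.
Reached (1/109) = 1. Collecting the sign flips along the way, the symbol is -1.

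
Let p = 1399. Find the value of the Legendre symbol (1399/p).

First reduce: 1399 ≡ 0 (mod 1399).
Top reduces to 0: gcd > 1, so the symbol is 0.

0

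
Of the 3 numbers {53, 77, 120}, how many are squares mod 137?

2

(53/137) = -1 → non-residue.
(77/137) = +1 → QR.
(120/137) = +1 → QR.
Total quadratic residues among the 3: 2.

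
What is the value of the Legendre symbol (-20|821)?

Euler's criterion: (-20/821) ≡ 801^410 (mod 821).
801^2 ≡ 400 (mod 821)
801^4 ≡ 726 (mod 821)
801^8 ≡ 815 (mod 821)
801^16 ≡ 36 (mod 821)
801^32 ≡ 475 (mod 821)
801^64 ≡ 671 (mod 821)
801^128 ≡ 333 (mod 821)
801^256 ≡ 54 (mod 821)
801^410 = 801^(256+128+16+8+2) ≡ 1 (mod 821).
Result is 1, so (-20/821) = 1.

1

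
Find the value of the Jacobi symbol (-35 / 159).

First reduce: -35 ≡ 124 (mod 159).
Pull out 2^2: since 159 ≡ 7 (mod 8), (2/159) = +1, so (2/159)^2 = +1.
Reciprocity: 31 ≡ 3 and 159 ≡ 3 (mod 4), so (31/159) = −(159/31).
Reduce top mod 31: now compute (4/31).
Pull out 2^2: since 31 ≡ 7 (mod 8), (2/31) = +1, so (2/31)^2 = +1.
Reached (1/31) = 1. Collecting the sign flips along the way, the symbol is -1.

-1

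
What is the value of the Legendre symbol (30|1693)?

Pull out 2: since 1693 ≡ 5 (mod 8), (2/1693) = -1.
Reciprocity: 15 ≡ 3 and 1693 ≡ 1 (mod 4), so (15/1693) = +(1693/15).
Reduce top mod 15: now compute (13/15).
Reciprocity: 13 ≡ 1 and 15 ≡ 3 (mod 4), so (13/15) = +(15/13).
Reduce top mod 13: now compute (2/13).
Pull out 2: since 13 ≡ 5 (mod 8), (2/13) = -1.
Reached (1/13) = 1. Collecting the sign flips along the way, the symbol is +1.

1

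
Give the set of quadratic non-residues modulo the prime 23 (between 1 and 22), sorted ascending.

Square k = 1,…,11 (k and 23−k give the same square):
1²=1, 2²=4, 3²=9, 4²=16, 5²≡2, 6²≡13, 7²≡3, 8²≡18, 9²≡12, 10²≡8, 11²≡6 (mod 23).
The residues are {1, 2, 3, 4, 6, 8, 9, 12, 13, 16, 18}; the non-residues are the remaining 11 nonzero classes.

5 7 10 11 14 15 17 19 20 21 22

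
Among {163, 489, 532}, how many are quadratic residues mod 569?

1

(163/569) = -1 → non-residue.
(489/569) = +1 → QR.
(532/569) = -1 → non-residue.
Total quadratic residues among the 3: 1.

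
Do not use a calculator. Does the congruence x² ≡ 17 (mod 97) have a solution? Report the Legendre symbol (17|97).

Reciprocity: 17 ≡ 1 and 97 ≡ 1 (mod 4), so (17/97) = +(97/17).
Reduce top mod 17: now compute (12/17).
Pull out 2^2: since 17 ≡ 1 (mod 8), (2/17) = +1, so (2/17)^2 = +1.
Reciprocity: 3 ≡ 3 and 17 ≡ 1 (mod 4), so (3/17) = +(17/3).
Reduce top mod 3: now compute (2/3).
Pull out 2: since 3 ≡ 3 (mod 8), (2/3) = -1.
Reached (1/3) = 1. Collecting the sign flips along the way, the symbol is -1.

-1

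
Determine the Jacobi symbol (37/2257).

Reciprocity: 37 ≡ 1 and 2257 ≡ 1 (mod 4), so (37/2257) = +(2257/37).
Reduce top mod 37: now compute (0/37).
Top reduces to 0: gcd > 1, so the symbol is 0.

0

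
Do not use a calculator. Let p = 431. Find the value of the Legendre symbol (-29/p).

-1

Euler's criterion: (-29/431) ≡ 402^215 (mod 431).
402^2 ≡ 410 (mod 431)
402^4 ≡ 10 (mod 431)
402^8 ≡ 100 (mod 431)
402^16 ≡ 87 (mod 431)
402^32 ≡ 242 (mod 431)
402^64 ≡ 379 (mod 431)
402^128 ≡ 118 (mod 431)
402^215 = 402^(128+64+16+4+2+1) ≡ 430 (mod 431).
Result is 430 ≡ −1, so (-29/431) = −1.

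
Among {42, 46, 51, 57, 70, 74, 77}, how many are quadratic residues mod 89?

(42/89) = +1 → QR.
(46/89) = -1 → non-residue.
(51/89) = -1 → non-residue.
(57/89) = +1 → QR.
(70/89) = -1 → non-residue.
(74/89) = -1 → non-residue.
(77/89) = -1 → non-residue.
Total quadratic residues among the 7: 2.

2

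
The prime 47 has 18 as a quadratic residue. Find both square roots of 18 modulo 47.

21, 26

Since 47 ≡ 3 (mod 4), a square root of 18 is 18^((47+1)/4) = 18^12 mod 47.
Repeated squaring: 18^2≡42, 18^4≡25, 18^8≡14 (mod 47).
18^12 = 18^(8+4) ≡ 21 (mod 47).
Check: 21² = 441 ≡ 18 (mod 47). The two roots are 21 and 26.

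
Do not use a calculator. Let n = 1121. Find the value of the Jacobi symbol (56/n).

1

Pull out 2^3: since 1121 ≡ 1 (mod 8), (2/1121) = +1, so (2/1121)^3 = +1.
Reciprocity: 7 ≡ 3 and 1121 ≡ 1 (mod 4), so (7/1121) = +(1121/7).
Reduce top mod 7: now compute (1/7).
Reached (1/7) = 1. Collecting the sign flips along the way, the symbol is +1.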